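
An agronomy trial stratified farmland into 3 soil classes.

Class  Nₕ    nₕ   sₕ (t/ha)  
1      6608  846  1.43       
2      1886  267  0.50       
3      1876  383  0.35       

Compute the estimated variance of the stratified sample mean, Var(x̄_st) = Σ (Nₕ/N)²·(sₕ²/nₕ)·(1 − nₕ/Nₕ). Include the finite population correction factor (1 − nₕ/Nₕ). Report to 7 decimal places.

0.0008907

N = 10370. Term for each stratum: Wₕ²sₕ²/nₕ·(1−nₕ/Nₕ).
Var(x̄_st) = 0.0008558300 + 0.0000265864 + 0.0000083305 = 0.0008907469 → 0.0008907.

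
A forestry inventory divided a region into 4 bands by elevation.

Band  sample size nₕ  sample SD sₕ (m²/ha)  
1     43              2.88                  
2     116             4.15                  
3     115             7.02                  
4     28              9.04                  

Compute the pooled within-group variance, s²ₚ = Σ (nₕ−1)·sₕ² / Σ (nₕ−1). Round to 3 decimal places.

34.072

1: (43−1)·2.88² = 42·8.2944 = 348.3648
2: (116−1)·4.15² = 115·17.2225 = 1980.5875
3: (115−1)·7.02² = 114·49.2804 = 5617.9656
4: (28−1)·9.04² = 27·81.7216 = 2206.4832
Numerator = 10153.4011; denominator = Σ(nₕ−1) = 298.
s²ₚ = 10153.4011/298 = 34.07182... → 34.072.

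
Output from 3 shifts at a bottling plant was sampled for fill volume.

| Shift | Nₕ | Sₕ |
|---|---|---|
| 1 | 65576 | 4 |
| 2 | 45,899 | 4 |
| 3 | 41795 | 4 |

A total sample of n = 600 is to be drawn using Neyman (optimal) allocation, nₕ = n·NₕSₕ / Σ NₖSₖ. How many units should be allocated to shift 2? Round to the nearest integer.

Σ NₕSₕ = 65576·4 + 45899·4 + 41795·4 = 613080.
Share for 2: 183596/613080 = 0.29946.
n_2 = 600 × 0.29946 = 179.679... → 180.

180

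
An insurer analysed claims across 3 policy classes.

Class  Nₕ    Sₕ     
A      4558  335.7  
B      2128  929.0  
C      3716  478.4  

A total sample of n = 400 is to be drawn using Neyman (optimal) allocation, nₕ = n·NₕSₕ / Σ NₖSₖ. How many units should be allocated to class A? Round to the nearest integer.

Σ NₕSₕ = 4558·335.7 + 2128·929.0 + 3716·478.4 = 5284767.
Share for A: 1530120.6/5284767 = 0.28953.
n_A = 400 × 0.28953 = 115.814... → 116.

116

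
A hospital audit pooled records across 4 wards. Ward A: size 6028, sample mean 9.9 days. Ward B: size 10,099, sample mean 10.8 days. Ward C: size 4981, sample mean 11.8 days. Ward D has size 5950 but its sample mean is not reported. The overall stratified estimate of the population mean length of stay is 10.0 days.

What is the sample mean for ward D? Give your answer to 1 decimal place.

7.2

N = 6028 + 10099 + 4981 + 5950 = 27058.
Overall total = μ·N = 10.0·27058 = 270580.
Subtract the known strata: 6028·9.9 + 10099·10.8 + 4981·11.8 = 227522.2.
Remaining total for ward D: 270580 − 227522.2 = 43057.8.
Divide by its size: 43057.8 / 5950 = 7.237... → 7.2.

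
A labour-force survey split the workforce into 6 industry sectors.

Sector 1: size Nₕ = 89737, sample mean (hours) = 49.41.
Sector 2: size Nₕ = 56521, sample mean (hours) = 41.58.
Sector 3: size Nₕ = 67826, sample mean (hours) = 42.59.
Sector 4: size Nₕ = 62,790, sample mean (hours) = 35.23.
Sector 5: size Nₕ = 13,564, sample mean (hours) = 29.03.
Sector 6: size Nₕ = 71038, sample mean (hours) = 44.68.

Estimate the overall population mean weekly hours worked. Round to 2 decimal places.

N = 89737 + 56521 + 67826 + 62790 + 13564 + 71038 = 361476.
Overall mean = Σ (Nₕ/N)·x̄ₕ — weight by population share, not a simple average.
Σ Nₕx̄ₕ = 89737·49.41 + 56521·41.58 + 67826·42.59 + 62790·35.23 + 13564·29.03 + 71038·44.68 = 4433905.17 + 2350143.18 + 2888709.34 + 2212091.7 + 393762.92 + 3173977.84 = 15452590.15.
Divide by N: 15452590.15 / 361476 = 42.7486... → 42.75.

42.75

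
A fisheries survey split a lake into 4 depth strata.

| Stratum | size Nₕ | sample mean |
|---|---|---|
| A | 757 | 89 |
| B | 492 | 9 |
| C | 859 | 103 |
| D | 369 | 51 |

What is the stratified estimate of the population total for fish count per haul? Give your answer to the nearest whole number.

179097

Estimate total by summing Nₕ·x̄ₕ over strata.
757·89 + 492·9 + 859·103 + 369·51 = 67373 + 4428 + 88477 + 18819 = 179097.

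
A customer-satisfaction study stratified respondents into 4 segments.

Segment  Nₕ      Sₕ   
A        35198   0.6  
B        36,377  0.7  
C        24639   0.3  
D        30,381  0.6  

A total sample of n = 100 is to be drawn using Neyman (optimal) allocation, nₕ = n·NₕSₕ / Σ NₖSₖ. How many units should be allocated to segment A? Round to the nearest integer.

29

Σ NₕSₕ = 35198·0.6 + 36377·0.7 + 24639·0.3 + 30381·0.6 = 72203.
Share for A: 21118.8/72203 = 0.29249.
n_A = 100 × 0.29249 = 29.249... → 29.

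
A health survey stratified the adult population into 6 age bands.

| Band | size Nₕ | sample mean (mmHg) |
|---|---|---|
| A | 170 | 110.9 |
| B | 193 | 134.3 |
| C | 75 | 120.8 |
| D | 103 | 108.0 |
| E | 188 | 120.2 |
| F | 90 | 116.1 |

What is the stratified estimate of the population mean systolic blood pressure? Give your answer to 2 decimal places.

119.66

N = 170 + 193 + 75 + 103 + 188 + 90 = 819.
Weight each subgroup mean by Nₕ/N and sum.
Σ Nₕx̄ₕ = 170·110.9 + 193·134.3 + 75·120.8 + 103·108.0 + 188·120.2 + 90·116.1 = 18853 + 25919.9 + 9060 + 11124 + 22597.6 + 10449 = 98003.5.
Divide by N: 98003.5 / 819 = 119.6624... → 119.66.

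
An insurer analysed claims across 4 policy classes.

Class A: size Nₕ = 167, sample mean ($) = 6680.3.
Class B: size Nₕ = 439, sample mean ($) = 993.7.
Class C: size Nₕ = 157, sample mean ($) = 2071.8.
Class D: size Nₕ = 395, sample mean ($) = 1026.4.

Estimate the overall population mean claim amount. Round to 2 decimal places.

1971.11

x̄_st = (Σ Nₕx̄ₕ) / (Σ Nₕ) = (167·6680.3 + 439·993.7 + 157·2071.8 + 395·1026.4) / 1158
= 2282545 / 1158 = 1971.1097... → 1971.11.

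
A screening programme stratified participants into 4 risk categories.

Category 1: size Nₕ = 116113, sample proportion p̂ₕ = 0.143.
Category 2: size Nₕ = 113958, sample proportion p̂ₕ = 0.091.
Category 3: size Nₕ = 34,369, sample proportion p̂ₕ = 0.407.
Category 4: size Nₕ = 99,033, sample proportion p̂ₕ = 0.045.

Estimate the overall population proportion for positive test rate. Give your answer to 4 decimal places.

0.1250

N = 116113 + 113958 + 34369 + 99033 = 363473.
Overall proportion = Σ (Nₕ/N)·p̂ₕ.
Σ Nₕp̂ₕ = 16604.159 + 10370.178 + 13988.183 + 4456.485 = 45419.005.
45419.005 / 363473 = 0.124958... → 0.1250.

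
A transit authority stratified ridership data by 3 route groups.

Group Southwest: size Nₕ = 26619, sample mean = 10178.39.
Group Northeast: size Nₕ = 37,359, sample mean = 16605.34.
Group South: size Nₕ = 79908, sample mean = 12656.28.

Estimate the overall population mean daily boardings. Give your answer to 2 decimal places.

13223.21

N = 26619 + 37359 + 79908 = 143886.
Overall mean = Σ (Nₕ/N)·x̄ₕ — weight by population share, not a simple average.
Σ Nₕx̄ₕ = 26619·10178.39 + 37359·16605.34 + 79908·12656.28 = 270938563.41 + 620358897.06 + 1011338022.24 = 1902635482.71.
Divide by N: 1902635482.71 / 143886 = 13223.2148... → 13223.21.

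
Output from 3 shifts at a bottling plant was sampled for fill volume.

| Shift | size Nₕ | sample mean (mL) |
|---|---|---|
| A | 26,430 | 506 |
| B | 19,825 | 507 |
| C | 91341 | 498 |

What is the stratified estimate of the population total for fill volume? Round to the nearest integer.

A: 26430·506 = 13373580
B: 19825·507 = 10051275
C: 91341·498 = 45487818
τ̂ = Σ Nₕx̄ₕ = 68912673.

68912673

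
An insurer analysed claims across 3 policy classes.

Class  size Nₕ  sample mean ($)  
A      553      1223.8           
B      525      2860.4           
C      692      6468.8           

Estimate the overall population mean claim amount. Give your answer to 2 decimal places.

N = 553 + 525 + 692 = 1770.
Weight each subgroup mean by Nₕ/N and sum.
Σ Nₕx̄ₕ = 553·1223.8 + 525·2860.4 + 692·6468.8 = 676761.4 + 1501710 + 4476409.6 = 6654881.
Divide by N: 6654881 / 1770 = 3759.8198... → 3759.82.

3759.82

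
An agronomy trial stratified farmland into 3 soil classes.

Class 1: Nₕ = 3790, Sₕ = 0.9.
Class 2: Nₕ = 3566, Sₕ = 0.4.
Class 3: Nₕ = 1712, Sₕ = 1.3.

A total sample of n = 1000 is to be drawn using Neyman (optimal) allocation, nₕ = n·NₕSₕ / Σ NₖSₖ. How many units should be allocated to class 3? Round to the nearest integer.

315

Σ NₕSₕ = 3790·0.9 + 3566·0.4 + 1712·1.3 = 7063.
Share for 3: 2225.6/7063 = 0.31511.
n_3 = 1000 × 0.31511 = 315.107... → 315.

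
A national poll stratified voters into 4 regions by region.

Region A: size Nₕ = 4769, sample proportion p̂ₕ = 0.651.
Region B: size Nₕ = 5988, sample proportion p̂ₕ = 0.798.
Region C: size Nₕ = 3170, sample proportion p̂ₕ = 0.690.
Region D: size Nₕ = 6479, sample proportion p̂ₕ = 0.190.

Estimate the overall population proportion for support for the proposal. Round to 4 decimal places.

0.5538

Wₕ = Nₕ/N with N = 20406: 0.2337, 0.2934, 0.1553, 0.3175.
p̂_st = 0.2337·0.651 + 0.2934·0.798 + 0.1553·0.690 + 0.3175·0.190 ≈ 0.553825... → 0.5538.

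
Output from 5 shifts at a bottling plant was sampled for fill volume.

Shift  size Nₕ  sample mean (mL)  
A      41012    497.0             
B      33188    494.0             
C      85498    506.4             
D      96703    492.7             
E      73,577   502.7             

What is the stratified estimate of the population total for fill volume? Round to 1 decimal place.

164706749.2

A: 41012·497.0 = 20382964
B: 33188·494.0 = 16394872
C: 85498·506.4 = 43296187.2
D: 96703·492.7 = 47645568.1
E: 73577·502.7 = 36987157.9
τ̂ = Σ Nₕx̄ₕ = 164706749.2.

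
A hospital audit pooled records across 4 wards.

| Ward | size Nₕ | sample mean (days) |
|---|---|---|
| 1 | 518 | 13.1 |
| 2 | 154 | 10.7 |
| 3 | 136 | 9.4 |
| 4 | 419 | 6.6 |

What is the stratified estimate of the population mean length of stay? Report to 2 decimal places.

10.17

N = 1227; weights Wₕ = Nₕ/N = (0.4222, 0.1255, 0.1108, 0.3415).
x̄_st = Σ Wₕ·x̄ₕ = 0.4222·13.1 + 0.1255·10.7 + 0.1108·9.4 + 0.3415·6.6 ≈ 10.1690...
→ 10.17.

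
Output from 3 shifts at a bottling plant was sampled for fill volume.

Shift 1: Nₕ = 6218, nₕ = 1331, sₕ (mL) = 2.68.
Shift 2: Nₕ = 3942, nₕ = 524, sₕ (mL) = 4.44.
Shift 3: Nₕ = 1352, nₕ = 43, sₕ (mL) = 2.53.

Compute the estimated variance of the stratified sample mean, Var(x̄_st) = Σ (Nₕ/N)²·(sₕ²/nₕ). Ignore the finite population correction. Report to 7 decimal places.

0.0080388

N = 11512. Term for each stratum: Wₕ²sₕ²/nₕ.
Var(x̄_st) = 0.0015743142 + 0.0044112973 + 0.0020531676 = 0.0080387791 → 0.0080388.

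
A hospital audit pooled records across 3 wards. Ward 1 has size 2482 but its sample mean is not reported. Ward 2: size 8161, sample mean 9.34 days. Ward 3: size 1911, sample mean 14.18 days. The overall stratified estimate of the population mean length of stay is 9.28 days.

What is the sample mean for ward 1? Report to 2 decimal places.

5.31

Σ Nₕx̄ₕ = N·μ, so 2482·x̄_1 = 12554·9.28 − (8161·9.34 + 1911·14.18).
= 116501.12 − 103321.72 = 13179.4.
x̄_1 = 13179.4 / 2482 = 5.3100... → 5.31.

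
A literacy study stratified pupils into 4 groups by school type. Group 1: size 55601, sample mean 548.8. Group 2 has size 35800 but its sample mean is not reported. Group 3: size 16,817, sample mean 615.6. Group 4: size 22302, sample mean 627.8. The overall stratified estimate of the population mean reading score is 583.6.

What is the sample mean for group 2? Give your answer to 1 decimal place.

Σ Nₕx̄ₕ = N·μ, so 35800·x̄_2 = 130520·583.6 − (55601·548.8 + 16817·615.6 + 22302·627.8).
= 76171472 − 54867569.6 = 21303902.4.
x̄_2 = 21303902.4 / 35800 = 595.081... → 595.1.

595.1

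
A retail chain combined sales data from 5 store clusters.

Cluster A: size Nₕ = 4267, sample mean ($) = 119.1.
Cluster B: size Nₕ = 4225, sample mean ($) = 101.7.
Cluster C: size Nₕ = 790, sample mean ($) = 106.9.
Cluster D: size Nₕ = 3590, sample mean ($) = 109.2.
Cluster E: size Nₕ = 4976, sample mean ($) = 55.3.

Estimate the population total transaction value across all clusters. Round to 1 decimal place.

Estimate total by summing Nₕ·x̄ₕ over strata.
4267·119.1 + 4225·101.7 + 790·106.9 + 3590·109.2 + 4976·55.3 = 508199.7 + 429682.5 + 84451 + 392028 + 275172.8 = 1689534.0.

1689534.0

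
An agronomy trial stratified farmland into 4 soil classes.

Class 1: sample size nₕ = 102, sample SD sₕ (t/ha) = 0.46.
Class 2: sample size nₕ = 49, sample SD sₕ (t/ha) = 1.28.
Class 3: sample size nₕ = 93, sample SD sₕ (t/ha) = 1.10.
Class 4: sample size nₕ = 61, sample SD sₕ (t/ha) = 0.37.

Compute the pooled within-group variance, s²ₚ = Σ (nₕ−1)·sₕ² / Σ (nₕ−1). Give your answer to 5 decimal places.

1: (102−1)·0.46² = 101·0.2116 = 21.3716
2: (49−1)·1.28² = 48·1.6384 = 78.6432
3: (93−1)·1.10² = 92·1.21 = 111.32
4: (61−1)·0.37² = 60·0.1369 = 8.214
Numerator = 219.5488; denominator = Σ(nₕ−1) = 301.
s²ₚ = 219.5488/301 = 0.7293980... → 0.72940.

0.72940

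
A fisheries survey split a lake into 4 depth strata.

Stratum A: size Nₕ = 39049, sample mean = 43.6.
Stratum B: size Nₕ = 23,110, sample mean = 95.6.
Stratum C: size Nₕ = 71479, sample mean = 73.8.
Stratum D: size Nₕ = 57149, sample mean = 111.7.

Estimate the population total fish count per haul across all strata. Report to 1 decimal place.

15570545.9

A: 39049·43.6 = 1702536.4
B: 23110·95.6 = 2209316
C: 71479·73.8 = 5275150.2
D: 57149·111.7 = 6383543.3
τ̂ = Σ Nₕx̄ₕ = 15570545.9.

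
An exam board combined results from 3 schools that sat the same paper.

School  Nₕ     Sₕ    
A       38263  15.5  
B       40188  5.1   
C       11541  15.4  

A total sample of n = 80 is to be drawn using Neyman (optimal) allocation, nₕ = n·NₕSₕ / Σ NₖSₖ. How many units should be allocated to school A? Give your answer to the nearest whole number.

Σ NₕSₕ = 38263·15.5 + 40188·5.1 + 11541·15.4 = 975766.7.
Share for A: 593076.5/975766.7 = 0.60781.
n_A = 80 × 0.60781 = 48.624... → 49.

49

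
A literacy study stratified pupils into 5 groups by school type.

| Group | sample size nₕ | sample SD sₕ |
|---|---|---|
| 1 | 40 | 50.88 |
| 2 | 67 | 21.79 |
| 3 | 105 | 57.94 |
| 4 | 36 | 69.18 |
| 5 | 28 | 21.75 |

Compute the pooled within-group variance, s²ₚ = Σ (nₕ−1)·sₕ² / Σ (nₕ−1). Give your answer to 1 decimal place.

Degrees of freedom: 39 + 66 + 104 + 35 + 27 = 271.
Σ(nₕ−1)sₕ² = 39·2588.7744 + 66·474.8041 + 104·3357.0436 + 35·4785.8724 + 27·473.0625 = 661710.0281.
s²ₚ = 661710.0281 / 271 = 2441.734... → 2441.7.

2441.7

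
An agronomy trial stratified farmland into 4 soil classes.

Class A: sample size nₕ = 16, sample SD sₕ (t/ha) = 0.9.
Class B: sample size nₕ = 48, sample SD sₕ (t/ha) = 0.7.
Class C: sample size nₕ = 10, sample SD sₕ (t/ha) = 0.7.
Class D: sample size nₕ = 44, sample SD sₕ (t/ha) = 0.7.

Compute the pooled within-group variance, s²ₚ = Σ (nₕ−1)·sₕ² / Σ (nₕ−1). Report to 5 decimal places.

0.53211

A: (16−1)·0.9² = 15·0.81 = 12.15
B: (48−1)·0.7² = 47·0.49 = 23.03
C: (10−1)·0.7² = 9·0.49 = 4.41
D: (44−1)·0.7² = 43·0.49 = 21.07
Numerator = 60.66; denominator = Σ(nₕ−1) = 114.
s²ₚ = 60.66/114 = 0.5321053... → 0.53211.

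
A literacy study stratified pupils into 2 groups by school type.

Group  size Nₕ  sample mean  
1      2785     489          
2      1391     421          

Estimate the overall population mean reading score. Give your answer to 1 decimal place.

N = 4176; weights Wₕ = Nₕ/N = (0.6669, 0.3331).
x̄_st = Σ Wₕ·x̄ₕ = 0.6669·489 + 0.3331·421 ≈ 466.350...
→ 466.3.

466.3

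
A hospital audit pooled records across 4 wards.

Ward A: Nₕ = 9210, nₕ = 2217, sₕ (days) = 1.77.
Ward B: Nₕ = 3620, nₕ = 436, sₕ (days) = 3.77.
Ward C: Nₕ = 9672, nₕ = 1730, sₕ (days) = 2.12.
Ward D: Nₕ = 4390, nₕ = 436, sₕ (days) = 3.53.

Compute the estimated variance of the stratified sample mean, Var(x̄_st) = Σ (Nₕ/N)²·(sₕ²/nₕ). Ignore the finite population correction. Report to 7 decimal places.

0.0018541

N = 26892; Wₕ = Nₕ/N.
ward A: (9210/26892)²·1.77²/2217 = 0.0001657501
ward B: (3620/26892)²·3.77²/436 = 0.0005907002
ward C: (9672/26892)²·2.12²/1730 = 0.0003360563
ward D: (4390/26892)²·3.53²/436 = 0.0007616330
Sum = 0.0018541396 → 0.0018541.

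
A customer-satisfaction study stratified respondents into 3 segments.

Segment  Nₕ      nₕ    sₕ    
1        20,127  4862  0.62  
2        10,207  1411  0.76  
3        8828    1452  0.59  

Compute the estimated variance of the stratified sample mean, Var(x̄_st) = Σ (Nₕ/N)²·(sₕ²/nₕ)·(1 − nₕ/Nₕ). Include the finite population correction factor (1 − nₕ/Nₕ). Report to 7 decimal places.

0.0000500

N = 39162. Term for each stratum: Wₕ²sₕ²/nₕ·(1−nₕ/Nₕ).
Var(x̄_st) = 0.0000158385 + 0.0000239637 + 0.0000101787 = 0.0000499809 → 0.0000500.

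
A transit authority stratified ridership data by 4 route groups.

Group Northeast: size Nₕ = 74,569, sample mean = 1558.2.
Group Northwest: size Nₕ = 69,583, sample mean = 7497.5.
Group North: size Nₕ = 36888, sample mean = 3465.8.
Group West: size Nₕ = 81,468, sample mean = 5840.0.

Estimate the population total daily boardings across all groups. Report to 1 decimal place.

Population total = Σ Nₕ·x̄ₕ (each stratum's size times its mean).
74569·1558.2 + 69583·7497.5 + 36888·3465.8 + 81468·5840.0 = 116193415.8 + 521698542.5 + 127846430.4 + 475773120 = 1241511508.7.

1241511508.7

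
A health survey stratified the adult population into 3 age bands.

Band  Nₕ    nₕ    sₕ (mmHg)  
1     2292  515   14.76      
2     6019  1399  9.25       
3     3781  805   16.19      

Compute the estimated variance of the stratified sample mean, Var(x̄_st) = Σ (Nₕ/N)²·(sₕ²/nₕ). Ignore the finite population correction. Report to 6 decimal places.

N = 12092. Term for each stratum: Wₕ²sₕ²/nₕ.
Var(x̄_st) = 0.015198420 + 0.015153682 + 0.031835736 = 0.062187837 → 0.062188.

0.062188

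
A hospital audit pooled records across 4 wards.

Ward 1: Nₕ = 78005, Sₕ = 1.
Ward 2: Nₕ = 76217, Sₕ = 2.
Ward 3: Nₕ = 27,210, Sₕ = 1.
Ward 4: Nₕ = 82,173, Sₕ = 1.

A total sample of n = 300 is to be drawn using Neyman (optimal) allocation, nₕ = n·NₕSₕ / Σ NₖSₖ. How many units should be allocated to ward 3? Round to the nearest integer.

Σ NₕSₕ = 78005·1 + 76217·2 + 27210·1 + 82173·1 = 339822.
Share for 3: 27210/339822 = 0.08007.
n_3 = 300 × 0.08007 = 24.021... → 24.

24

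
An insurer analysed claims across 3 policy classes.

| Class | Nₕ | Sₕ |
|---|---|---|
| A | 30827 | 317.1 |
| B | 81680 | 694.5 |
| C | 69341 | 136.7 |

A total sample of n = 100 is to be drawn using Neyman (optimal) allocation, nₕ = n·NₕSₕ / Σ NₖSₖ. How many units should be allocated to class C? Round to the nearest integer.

12

A: NₕSₕ = 30827·317.1 = 9775241.7
B: NₕSₕ = 81680·694.5 = 56726760
C: NₕSₕ = 69341·136.7 = 9478914.7
Σ NₕSₕ = 75980916.4.
n_C = 100·9478914.7/75980916.4 = 12.475... → 12.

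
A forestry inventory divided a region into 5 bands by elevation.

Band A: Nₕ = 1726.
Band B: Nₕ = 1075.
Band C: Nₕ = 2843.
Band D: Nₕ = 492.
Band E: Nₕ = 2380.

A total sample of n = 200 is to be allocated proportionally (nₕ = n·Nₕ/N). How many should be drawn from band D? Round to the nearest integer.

12

N = 1726 + 1075 + 2843 + 492 + 2380 = 8516.
n_D = 200·492/8516 = 11.555... → 12.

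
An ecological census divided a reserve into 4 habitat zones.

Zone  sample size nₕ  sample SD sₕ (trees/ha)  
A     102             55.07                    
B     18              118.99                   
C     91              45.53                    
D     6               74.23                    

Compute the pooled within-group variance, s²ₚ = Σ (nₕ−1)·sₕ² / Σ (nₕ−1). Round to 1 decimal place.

3573.3

A: (102−1)·55.07² = 101·3032.7049 = 306303.1949
B: (18−1)·118.99² = 17·14158.6201 = 240696.5417
C: (91−1)·45.53² = 90·2072.9809 = 186568.281
D: (6−1)·74.23² = 5·5510.0929 = 27550.4645
Numerator = 761118.4821; denominator = Σ(nₕ−1) = 213.
s²ₚ = 761118.4821/213 = 3573.326... → 3573.3.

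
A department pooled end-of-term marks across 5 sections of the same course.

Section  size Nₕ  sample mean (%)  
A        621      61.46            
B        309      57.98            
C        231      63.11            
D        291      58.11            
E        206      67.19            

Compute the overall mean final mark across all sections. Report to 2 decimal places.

61.17

x̄_st = (Σ Nₕx̄ₕ) / (Σ Nₕ) = (621·61.46 + 309·57.98 + 231·63.11 + 291·58.11 + 206·67.19) / 1658
= 101412.04 / 1658 = 61.1653... → 61.17.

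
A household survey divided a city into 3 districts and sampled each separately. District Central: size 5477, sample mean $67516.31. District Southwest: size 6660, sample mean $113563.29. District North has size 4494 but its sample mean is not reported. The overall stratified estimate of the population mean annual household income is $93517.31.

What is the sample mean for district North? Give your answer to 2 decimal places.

95498.01

Σ Nₕx̄ₕ = N·μ, so 4494·x̄_North = 16631·93517.31 − (5477·67516.31 + 6660·113563.29).
= 1555286382.61 − 1126118341.27 = 429168041.34.
x̄_North = 429168041.34 / 4494 = 95498.0065... → 95498.01.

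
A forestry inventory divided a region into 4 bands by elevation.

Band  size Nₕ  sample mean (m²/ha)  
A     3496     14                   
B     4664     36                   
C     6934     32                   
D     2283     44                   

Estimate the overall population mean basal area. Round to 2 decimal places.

x̄_st = (Σ Nₕx̄ₕ) / (Σ Nₕ) = (3496·14 + 4664·36 + 6934·32 + 2283·44) / 17377
= 539188 / 17377 = 31.0288... → 31.03.

31.03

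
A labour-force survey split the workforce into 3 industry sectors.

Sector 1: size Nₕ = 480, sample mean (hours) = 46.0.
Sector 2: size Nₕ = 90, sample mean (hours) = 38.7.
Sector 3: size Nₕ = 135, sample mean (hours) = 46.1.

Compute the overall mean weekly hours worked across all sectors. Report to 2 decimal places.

N = 480 + 90 + 135 = 705.
Overall mean = Σ (Nₕ/N)·x̄ₕ — weight by population share, not a simple average.
Σ Nₕx̄ₕ = 480·46.0 + 90·38.7 + 135·46.1 = 22080 + 3483 + 6223.5 = 31786.5.
Divide by N: 31786.5 / 705 = 45.0872... → 45.09.

45.09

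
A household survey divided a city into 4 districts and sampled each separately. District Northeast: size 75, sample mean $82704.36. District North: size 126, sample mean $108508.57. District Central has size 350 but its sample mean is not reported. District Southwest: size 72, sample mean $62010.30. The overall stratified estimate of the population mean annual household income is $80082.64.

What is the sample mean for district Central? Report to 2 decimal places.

N = 75 + 126 + 350 + 72 = 623.
Overall total = μ·N = 80082.64·623 = 49891484.72.
Subtract the known strata: 75·82704.36 + 126·108508.57 + 72·62010.30 = 24339648.42.
Remaining total for district Central: 49891484.72 − 24339648.42 = 25551836.3.
Divide by its size: 25551836.3 / 350 = 73005.2466... → 73005.25.

73005.25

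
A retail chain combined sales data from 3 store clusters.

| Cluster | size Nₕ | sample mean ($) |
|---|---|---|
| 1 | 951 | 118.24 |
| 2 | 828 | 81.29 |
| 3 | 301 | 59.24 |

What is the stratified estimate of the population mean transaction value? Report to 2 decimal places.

94.99

x̄_st = (Σ Nₕx̄ₕ) / (Σ Nₕ) = (951·118.24 + 828·81.29 + 301·59.24) / 2080
= 197585.6 / 2080 = 94.9931... → 94.99.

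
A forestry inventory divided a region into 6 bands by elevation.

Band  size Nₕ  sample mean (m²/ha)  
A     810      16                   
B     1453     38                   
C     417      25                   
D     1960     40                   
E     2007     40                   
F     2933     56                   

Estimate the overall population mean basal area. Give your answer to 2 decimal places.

x̄_st = (Σ Nₕx̄ₕ) / (Σ Nₕ) = (810·16 + 1453·38 + 417·25 + 1960·40 + 2007·40 + 2933·56) / 9580
= 401527 / 9580 = 41.9130... → 41.91.

41.91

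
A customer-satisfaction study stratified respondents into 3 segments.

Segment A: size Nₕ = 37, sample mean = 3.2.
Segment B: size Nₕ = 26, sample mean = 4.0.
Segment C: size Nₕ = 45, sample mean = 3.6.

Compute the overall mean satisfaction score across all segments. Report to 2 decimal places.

x̄_st = (Σ Nₕx̄ₕ) / (Σ Nₕ) = (37·3.2 + 26·4.0 + 45·3.6) / 108
= 384.4 / 108 = 3.5593... → 3.56.

3.56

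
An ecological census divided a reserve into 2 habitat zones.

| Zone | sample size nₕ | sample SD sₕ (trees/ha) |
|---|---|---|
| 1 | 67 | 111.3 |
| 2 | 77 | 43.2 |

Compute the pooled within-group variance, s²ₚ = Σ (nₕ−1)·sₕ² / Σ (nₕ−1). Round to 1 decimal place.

6756.5

Degrees of freedom: 66 + 76 = 142.
Σ(nₕ−1)sₕ² = 66·12387.69 + 76·1866.24 = 959421.78.
s²ₚ = 959421.78 / 142 = 6756.491... → 6756.5.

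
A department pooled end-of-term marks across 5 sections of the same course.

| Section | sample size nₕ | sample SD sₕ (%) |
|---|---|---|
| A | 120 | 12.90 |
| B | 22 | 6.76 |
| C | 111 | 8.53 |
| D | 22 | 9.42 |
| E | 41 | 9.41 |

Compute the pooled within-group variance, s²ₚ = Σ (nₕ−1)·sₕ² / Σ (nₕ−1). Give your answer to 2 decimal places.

A: (120−1)·12.90² = 119·166.41 = 19802.79
B: (22−1)·6.76² = 21·45.6976 = 959.6496
C: (111−1)·8.53² = 110·72.7609 = 8003.699
D: (22−1)·9.42² = 21·88.7364 = 1863.4644
E: (41−1)·9.41² = 40·88.5481 = 3541.924
Numerator = 34171.527; denominator = Σ(nₕ−1) = 311.
s²ₚ = 34171.527/311 = 109.8763... → 109.88.

109.88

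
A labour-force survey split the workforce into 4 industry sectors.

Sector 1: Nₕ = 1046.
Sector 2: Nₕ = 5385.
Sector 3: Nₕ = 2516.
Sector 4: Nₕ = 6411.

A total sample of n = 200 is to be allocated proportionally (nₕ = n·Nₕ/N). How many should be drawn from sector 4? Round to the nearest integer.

83

N = 1046 + 5385 + 2516 + 6411 = 15358.
n_4 = 200·6411/15358 = 83.487... → 83.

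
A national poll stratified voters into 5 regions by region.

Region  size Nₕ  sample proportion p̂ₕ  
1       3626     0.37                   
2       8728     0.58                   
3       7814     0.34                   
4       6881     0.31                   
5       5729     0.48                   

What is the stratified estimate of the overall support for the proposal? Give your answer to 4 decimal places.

0.4254

N = 3626 + 8728 + 7814 + 6881 + 5729 = 32778.
Overall proportion = Σ (Nₕ/N)·p̂ₕ.
Σ Nₕp̂ₕ = 1341.62 + 5062.24 + 2656.76 + 2133.11 + 2749.92 = 13943.65.
13943.65 / 32778 = 0.425397... → 0.4254.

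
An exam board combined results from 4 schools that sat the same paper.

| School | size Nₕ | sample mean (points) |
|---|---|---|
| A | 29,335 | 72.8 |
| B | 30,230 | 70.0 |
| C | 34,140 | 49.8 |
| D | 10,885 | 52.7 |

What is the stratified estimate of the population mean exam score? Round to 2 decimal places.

62.39

N = 104590; weights Wₕ = Nₕ/N = (0.2805, 0.2890, 0.3264, 0.1041).
x̄_st = Σ Wₕ·x̄ₕ = 0.2805·72.8 + 0.2890·70.0 + 0.3264·49.8 + 0.1041·52.7 ≈ 62.3912...
→ 62.39.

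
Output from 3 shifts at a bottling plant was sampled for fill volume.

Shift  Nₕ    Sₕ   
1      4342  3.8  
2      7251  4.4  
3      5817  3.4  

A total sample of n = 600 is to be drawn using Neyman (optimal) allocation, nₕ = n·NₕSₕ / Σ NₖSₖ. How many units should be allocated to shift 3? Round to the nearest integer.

174

Σ NₕSₕ = 4342·3.8 + 7251·4.4 + 5817·3.4 = 68181.8.
Share for 3: 19777.8/68181.8 = 0.29007.
n_3 = 600 × 0.29007 = 174.045... → 174.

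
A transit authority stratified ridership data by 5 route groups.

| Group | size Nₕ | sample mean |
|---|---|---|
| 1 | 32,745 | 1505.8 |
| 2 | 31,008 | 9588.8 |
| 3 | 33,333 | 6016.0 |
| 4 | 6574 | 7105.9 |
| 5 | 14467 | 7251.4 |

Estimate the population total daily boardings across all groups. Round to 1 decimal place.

1: 32745·1505.8 = 49307421
2: 31008·9588.8 = 297329510.4
3: 33333·6016.0 = 200531328
4: 6574·7105.9 = 46714186.6
5: 14467·7251.4 = 104906003.8
τ̂ = Σ Nₕx̄ₕ = 698788449.8.

698788449.8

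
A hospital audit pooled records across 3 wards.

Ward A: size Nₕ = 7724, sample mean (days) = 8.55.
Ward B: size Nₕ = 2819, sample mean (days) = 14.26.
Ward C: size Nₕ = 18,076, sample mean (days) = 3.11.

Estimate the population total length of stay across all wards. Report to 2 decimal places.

162455.50

A: 7724·8.55 = 66040.2
B: 2819·14.26 = 40198.94
C: 18076·3.11 = 56216.36
τ̂ = Σ Nₕx̄ₕ = 162455.50.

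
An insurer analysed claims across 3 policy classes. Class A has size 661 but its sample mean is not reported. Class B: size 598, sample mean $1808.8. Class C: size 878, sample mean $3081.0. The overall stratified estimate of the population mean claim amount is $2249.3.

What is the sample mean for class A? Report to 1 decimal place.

1543.1

Σ Nₕx̄ₕ = N·μ, so 661·x̄_A = 2137·2249.3 − (598·1808.8 + 878·3081.0).
= 4806754.1 − 3786780.4 = 1019973.7.
x̄_A = 1019973.7 / 661 = 1543.077... → 1543.1.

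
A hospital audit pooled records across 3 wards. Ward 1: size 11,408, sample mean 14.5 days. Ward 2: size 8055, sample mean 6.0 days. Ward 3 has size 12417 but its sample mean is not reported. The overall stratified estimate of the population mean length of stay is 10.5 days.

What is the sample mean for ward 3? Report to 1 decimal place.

9.7

N = 11408 + 8055 + 12417 = 31880.
Overall total = μ·N = 10.5·31880 = 334740.
Subtract the known strata: 11408·14.5 + 8055·6.0 = 213746.
Remaining total for ward 3: 334740 − 213746 = 120994.
Divide by its size: 120994 / 12417 = 9.744... → 9.7.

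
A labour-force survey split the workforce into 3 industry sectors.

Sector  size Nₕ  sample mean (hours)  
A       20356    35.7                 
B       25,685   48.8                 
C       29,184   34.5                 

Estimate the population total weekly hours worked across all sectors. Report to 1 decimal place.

Population total = Σ Nₕ·x̄ₕ (each stratum's size times its mean).
20356·35.7 + 25685·48.8 + 29184·34.5 = 726709.2 + 1253428 + 1006848 = 2986985.2.

2986985.2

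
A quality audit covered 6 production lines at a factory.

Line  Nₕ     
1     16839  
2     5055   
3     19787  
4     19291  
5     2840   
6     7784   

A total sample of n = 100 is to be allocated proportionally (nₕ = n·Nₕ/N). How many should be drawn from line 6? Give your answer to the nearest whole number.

N = 16839 + 5055 + 19787 + 19291 + 2840 + 7784 = 71596.
n_6 = 100·7784/71596 = 10.872... → 11.

11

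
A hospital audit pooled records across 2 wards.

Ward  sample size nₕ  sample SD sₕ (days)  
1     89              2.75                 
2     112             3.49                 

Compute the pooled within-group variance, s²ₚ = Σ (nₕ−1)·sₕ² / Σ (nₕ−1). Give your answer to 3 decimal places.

10.138

1: (89−1)·2.75² = 88·7.5625 = 665.5
2: (112−1)·3.49² = 111·12.1801 = 1351.9911
Numerator = 2017.4911; denominator = Σ(nₕ−1) = 199.
s²ₚ = 2017.4911/199 = 10.13815... → 10.138.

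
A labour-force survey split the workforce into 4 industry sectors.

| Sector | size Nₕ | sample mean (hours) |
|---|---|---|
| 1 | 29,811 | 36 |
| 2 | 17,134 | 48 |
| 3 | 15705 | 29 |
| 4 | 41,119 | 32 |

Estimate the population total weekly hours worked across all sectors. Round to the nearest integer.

1: 29811·36 = 1073196
2: 17134·48 = 822432
3: 15705·29 = 455445
4: 41119·32 = 1315808
τ̂ = Σ Nₕx̄ₕ = 3666881.

3666881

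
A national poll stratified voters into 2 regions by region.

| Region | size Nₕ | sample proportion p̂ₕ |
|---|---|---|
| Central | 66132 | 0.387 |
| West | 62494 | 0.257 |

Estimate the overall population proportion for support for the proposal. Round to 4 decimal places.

0.3238

Wₕ = Nₕ/N with N = 128626: 0.5141, 0.4859.
p̂_st = 0.5141·0.387 + 0.4859·0.257 ≈ 0.323838... → 0.3238.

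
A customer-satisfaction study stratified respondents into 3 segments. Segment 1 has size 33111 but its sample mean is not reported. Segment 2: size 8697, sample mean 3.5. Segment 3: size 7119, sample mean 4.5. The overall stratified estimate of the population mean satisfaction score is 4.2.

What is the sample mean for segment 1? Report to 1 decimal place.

Σ Nₕx̄ₕ = N·μ, so 33111·x̄_1 = 48927·4.2 − (8697·3.5 + 7119·4.5).
= 205493.4 − 62475 = 143018.4.
x̄_1 = 143018.4 / 33111 = 4.319... → 4.3.

4.3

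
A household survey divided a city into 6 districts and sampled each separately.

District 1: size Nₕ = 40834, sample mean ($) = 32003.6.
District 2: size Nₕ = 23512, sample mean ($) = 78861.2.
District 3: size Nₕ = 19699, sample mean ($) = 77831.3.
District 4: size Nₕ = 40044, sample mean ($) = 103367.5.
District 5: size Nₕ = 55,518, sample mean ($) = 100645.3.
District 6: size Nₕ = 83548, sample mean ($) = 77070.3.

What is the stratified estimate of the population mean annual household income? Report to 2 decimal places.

N = 263155; weights Wₕ = Nₕ/N = (0.1552, 0.0893, 0.0749, 0.1522, 0.2110, 0.3175).
x̄_st = Σ Wₕ·x̄ₕ = 0.1552·32003.6 + 0.0893·78861.2 + 0.0749·77831.3 + 0.1522·103367.5 + 0.2110·100645.3 + 0.3175·77070.3 ≈ 79269.4863...
→ 79269.49.

79269.49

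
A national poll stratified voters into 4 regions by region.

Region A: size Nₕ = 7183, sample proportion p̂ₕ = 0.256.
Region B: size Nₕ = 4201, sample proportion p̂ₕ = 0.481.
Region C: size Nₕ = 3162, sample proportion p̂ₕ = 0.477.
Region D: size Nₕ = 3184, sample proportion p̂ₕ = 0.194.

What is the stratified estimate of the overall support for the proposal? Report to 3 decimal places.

N = 7183 + 4201 + 3162 + 3184 = 17730.
Overall proportion = Σ (Nₕ/N)·p̂ₕ.
Σ Nₕp̂ₕ = 1838.848 + 2020.681 + 1508.274 + 617.696 = 5985.499.
5985.499 / 17730 = 0.33759... → 0.338.

0.338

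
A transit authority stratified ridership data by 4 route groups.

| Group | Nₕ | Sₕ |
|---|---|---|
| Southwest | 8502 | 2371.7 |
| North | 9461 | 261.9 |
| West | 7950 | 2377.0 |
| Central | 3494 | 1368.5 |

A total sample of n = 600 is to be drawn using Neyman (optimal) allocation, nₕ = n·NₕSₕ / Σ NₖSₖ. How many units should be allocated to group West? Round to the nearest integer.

Σ NₕSₕ = 8502·2371.7 + 9461·261.9 + 7950·2377.0 + 3494·1368.5 = 46320718.3.
Share for West: 18897150/46320718.3 = 0.40796.
n_West = 600 × 0.40796 = 244.778... → 245.

245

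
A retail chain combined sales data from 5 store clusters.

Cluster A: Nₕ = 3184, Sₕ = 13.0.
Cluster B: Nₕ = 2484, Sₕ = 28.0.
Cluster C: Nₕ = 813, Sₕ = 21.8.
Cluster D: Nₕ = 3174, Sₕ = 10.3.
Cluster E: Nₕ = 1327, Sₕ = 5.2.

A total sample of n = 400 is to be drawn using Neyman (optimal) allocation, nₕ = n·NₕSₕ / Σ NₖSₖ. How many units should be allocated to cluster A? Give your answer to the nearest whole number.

98

A: NₕSₕ = 3184·13.0 = 41392
B: NₕSₕ = 2484·28.0 = 69552
C: NₕSₕ = 813·21.8 = 17723.4
D: NₕSₕ = 3174·10.3 = 32692.2
E: NₕSₕ = 1327·5.2 = 6900.4
Σ NₕSₕ = 168260.
n_A = 400·41392/168260 = 98.400... → 98.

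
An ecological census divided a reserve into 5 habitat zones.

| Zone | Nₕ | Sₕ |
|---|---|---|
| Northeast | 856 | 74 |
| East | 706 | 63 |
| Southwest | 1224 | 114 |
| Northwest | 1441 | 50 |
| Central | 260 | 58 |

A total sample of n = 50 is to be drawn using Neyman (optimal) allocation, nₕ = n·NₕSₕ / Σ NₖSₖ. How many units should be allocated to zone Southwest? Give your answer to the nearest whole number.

Northeast: NₕSₕ = 856·74 = 63344
East: NₕSₕ = 706·63 = 44478
Southwest: NₕSₕ = 1224·114 = 139536
Northwest: NₕSₕ = 1441·50 = 72050
Central: NₕSₕ = 260·58 = 15080
Σ NₕSₕ = 334488.
n_Southwest = 50·139536/334488 = 20.858... → 21.

21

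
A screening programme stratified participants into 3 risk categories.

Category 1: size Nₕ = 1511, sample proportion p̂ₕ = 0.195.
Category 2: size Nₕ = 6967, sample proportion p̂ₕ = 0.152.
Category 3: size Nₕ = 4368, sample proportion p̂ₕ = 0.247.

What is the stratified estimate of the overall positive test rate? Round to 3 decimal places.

Wₕ = Nₕ/N with N = 12846: 0.1176, 0.5423, 0.3400.
p̂_st = 0.1176·0.195 + 0.5423·0.152 + 0.3400·0.247 ≈ 0.18936... → 0.189.

0.189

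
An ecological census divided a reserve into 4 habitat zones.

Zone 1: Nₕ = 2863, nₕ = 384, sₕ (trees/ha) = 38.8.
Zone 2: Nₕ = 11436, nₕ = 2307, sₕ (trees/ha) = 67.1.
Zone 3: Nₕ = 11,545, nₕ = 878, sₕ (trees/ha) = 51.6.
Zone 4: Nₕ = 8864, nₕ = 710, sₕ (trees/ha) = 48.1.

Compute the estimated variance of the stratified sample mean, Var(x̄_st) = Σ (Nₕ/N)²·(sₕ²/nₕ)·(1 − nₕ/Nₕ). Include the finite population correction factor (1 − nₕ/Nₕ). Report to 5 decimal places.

N = 34708. Term for each stratum: Wₕ²sₕ²/nₕ·(1−nₕ/Nₕ).
Var(x̄_st) = 0.02309782 + 0.16913583 + 0.31001445 + 0.19551185 = 0.69775995 → 0.69776.

0.69776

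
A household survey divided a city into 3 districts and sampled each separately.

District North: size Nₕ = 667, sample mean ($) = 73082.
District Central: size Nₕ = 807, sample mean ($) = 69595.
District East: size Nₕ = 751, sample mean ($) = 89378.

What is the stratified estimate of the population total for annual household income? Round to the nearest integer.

Estimate total by summing Nₕ·x̄ₕ over strata.
667·73082 + 807·69595 + 751·89378 = 48745694 + 56163165 + 67122878 = 172031737.

172031737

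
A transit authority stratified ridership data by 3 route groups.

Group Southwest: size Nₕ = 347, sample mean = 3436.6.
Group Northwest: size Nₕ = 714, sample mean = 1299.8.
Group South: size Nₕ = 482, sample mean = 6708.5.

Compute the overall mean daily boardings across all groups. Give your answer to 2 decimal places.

3469.90

N = 347 + 714 + 482 = 1543.
Overall mean = Σ (Nₕ/N)·x̄ₕ — weight by population share, not a simple average.
Σ Nₕx̄ₕ = 347·3436.6 + 714·1299.8 + 482·6708.5 = 1192500.2 + 928057.2 + 3233497 = 5354054.4.
Divide by N: 5354054.4 / 1543 = 3469.8992... → 3469.90.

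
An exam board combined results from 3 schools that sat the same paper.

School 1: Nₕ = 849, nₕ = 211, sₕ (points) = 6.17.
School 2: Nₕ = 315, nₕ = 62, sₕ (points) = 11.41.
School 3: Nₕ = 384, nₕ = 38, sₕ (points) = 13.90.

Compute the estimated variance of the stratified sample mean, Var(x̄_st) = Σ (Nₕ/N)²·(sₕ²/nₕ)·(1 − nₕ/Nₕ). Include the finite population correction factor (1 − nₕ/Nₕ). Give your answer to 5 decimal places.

0.39253

N = 1548. Term for each stratum: Wₕ²sₕ²/nₕ·(1−nₕ/Nₕ).
Var(x̄_st) = 0.04078255 + 0.06983430 + 0.28191061 = 0.39252745 → 0.39253.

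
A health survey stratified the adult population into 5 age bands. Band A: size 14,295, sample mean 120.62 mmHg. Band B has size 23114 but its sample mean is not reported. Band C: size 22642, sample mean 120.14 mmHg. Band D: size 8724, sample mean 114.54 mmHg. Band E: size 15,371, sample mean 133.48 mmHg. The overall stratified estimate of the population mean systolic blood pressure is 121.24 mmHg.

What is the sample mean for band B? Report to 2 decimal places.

117.09

N = 14295 + 23114 + 22642 + 8724 + 15371 = 84146.
Overall total = μ·N = 121.24·84146 = 10201861.04.
Subtract the known strata: 14295·120.62 + 22642·120.14 + 8724·114.54 + 15371·133.48 = 7495440.82.
Remaining total for band B: 10201861.04 − 7495440.82 = 2706420.22.
Divide by its size: 2706420.22 / 23114 = 117.0901... → 117.09.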